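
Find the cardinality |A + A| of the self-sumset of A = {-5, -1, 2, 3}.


A + A = {a + a' : a, a' ∈ A}; |A| = 4.
General bounds: 2|A| - 1 ≤ |A + A| ≤ |A|(|A|+1)/2, i.e. 7 ≤ |A + A| ≤ 10.
Lower bound 2|A|-1 is attained iff A is an arithmetic progression.
Enumerate sums a + a' for a ≤ a' (symmetric, so this suffices):
a = -5: -5+-5=-10, -5+-1=-6, -5+2=-3, -5+3=-2
a = -1: -1+-1=-2, -1+2=1, -1+3=2
a = 2: 2+2=4, 2+3=5
a = 3: 3+3=6
Distinct sums: {-10, -6, -3, -2, 1, 2, 4, 5, 6}
|A + A| = 9

|A + A| = 9


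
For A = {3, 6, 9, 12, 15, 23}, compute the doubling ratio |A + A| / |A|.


|A| = 6.
Compute A + A by enumerating all 36 pairs.
A + A = {6, 9, 12, 15, 18, 21, 24, 26, 27, 29, 30, 32, 35, 38, 46}, so |A + A| = 15.
K = |A + A| / |A| = 15/6 = 5/2 ≈ 2.5000.
Reference: AP of size 6 gives K = 11/6 ≈ 1.8333; a fully generic set of size 6 gives K ≈ 3.5000.

|A| = 6, |A + A| = 15, K = 15/6 = 5/2.


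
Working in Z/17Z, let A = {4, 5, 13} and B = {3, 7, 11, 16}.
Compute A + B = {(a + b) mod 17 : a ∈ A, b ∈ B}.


Work in Z/17Z: reduce every sum a + b modulo 17.
Enumerate all 12 pairs:
a = 4: 4+3=7, 4+7=11, 4+11=15, 4+16=3
a = 5: 5+3=8, 5+7=12, 5+11=16, 5+16=4
a = 13: 13+3=16, 13+7=3, 13+11=7, 13+16=12
Distinct residues collected: {3, 4, 7, 8, 11, 12, 15, 16}
|A + B| = 8 (out of 17 total residues).

A + B = {3, 4, 7, 8, 11, 12, 15, 16}


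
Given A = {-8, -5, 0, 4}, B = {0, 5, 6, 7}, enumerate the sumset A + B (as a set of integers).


A + B = {a + b : a ∈ A, b ∈ B}.
Enumerate all |A|·|B| = 4·4 = 16 pairs (a, b) and collect distinct sums.
a = -8: -8+0=-8, -8+5=-3, -8+6=-2, -8+7=-1
a = -5: -5+0=-5, -5+5=0, -5+6=1, -5+7=2
a = 0: 0+0=0, 0+5=5, 0+6=6, 0+7=7
a = 4: 4+0=4, 4+5=9, 4+6=10, 4+7=11
Collecting distinct sums: A + B = {-8, -5, -3, -2, -1, 0, 1, 2, 4, 5, 6, 7, 9, 10, 11}
|A + B| = 15

A + B = {-8, -5, -3, -2, -1, 0, 1, 2, 4, 5, 6, 7, 9, 10, 11}


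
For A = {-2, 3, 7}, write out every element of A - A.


A - A = {a - a' : a, a' ∈ A}.
Compute a - a' for each ordered pair (a, a'):
a = -2: -2--2=0, -2-3=-5, -2-7=-9
a = 3: 3--2=5, 3-3=0, 3-7=-4
a = 7: 7--2=9, 7-3=4, 7-7=0
Collecting distinct values (and noting 0 appears from a-a):
A - A = {-9, -5, -4, 0, 4, 5, 9}
|A - A| = 7

A - A = {-9, -5, -4, 0, 4, 5, 9}


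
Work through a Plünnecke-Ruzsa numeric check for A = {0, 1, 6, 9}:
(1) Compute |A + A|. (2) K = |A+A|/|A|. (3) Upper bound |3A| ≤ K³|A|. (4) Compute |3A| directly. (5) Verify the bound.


|A| = 4.
Step 1: Compute A + A by enumerating all 16 pairs.
A + A = {0, 1, 2, 6, 7, 9, 10, 12, 15, 18}, so |A + A| = 10.
Step 2: Doubling constant K = |A + A|/|A| = 10/4 = 10/4 ≈ 2.5000.
Step 3: Plünnecke-Ruzsa gives |3A| ≤ K³·|A| = (2.5000)³ · 4 ≈ 62.5000.
Step 4: Compute 3A = A + A + A directly by enumerating all triples (a,b,c) ∈ A³; |3A| = 19.
Step 5: Check 19 ≤ 62.5000? Yes ✓.

K = 10/4, Plünnecke-Ruzsa bound K³|A| ≈ 62.5000, |3A| = 19, inequality holds.


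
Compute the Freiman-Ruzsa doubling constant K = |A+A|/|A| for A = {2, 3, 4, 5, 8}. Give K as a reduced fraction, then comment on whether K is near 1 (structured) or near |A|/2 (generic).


|A| = 5.
Compute A + A by enumerating all 25 pairs.
A + A = {4, 5, 6, 7, 8, 9, 10, 11, 12, 13, 16}, so |A + A| = 11.
K = |A + A| / |A| = 11/5 (already in lowest terms) ≈ 2.2000.
Reference: AP of size 5 gives K = 9/5 ≈ 1.8000; a fully generic set of size 5 gives K ≈ 3.0000.

|A| = 5, |A + A| = 11, K = 11/5.


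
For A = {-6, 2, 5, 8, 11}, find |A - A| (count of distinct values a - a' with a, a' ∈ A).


A - A = {a - a' : a, a' ∈ A}; |A| = 5.
Bounds: 2|A|-1 ≤ |A - A| ≤ |A|² - |A| + 1, i.e. 9 ≤ |A - A| ≤ 21.
Note: 0 ∈ A - A always (from a - a). The set is symmetric: if d ∈ A - A then -d ∈ A - A.
Enumerate nonzero differences d = a - a' with a > a' (then include -d):
Positive differences: {3, 6, 8, 9, 11, 14, 17}
Full difference set: {0} ∪ (positive diffs) ∪ (negative diffs).
|A - A| = 1 + 2·7 = 15 (matches direct enumeration: 15).

|A - A| = 15


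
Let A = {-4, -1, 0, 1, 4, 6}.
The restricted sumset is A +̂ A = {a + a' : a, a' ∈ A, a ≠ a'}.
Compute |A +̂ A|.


Restricted sumset: A +̂ A = {a + a' : a ∈ A, a' ∈ A, a ≠ a'}.
Equivalently, take A + A and drop any sum 2a that is achievable ONLY as a + a for a ∈ A (i.e. sums representable only with equal summands).
Enumerate pairs (a, a') with a < a' (symmetric, so each unordered pair gives one sum; this covers all a ≠ a'):
  -4 + -1 = -5
  -4 + 0 = -4
  -4 + 1 = -3
  -4 + 4 = 0
  -4 + 6 = 2
  -1 + 0 = -1
  -1 + 1 = 0
  -1 + 4 = 3
  -1 + 6 = 5
  0 + 1 = 1
  0 + 4 = 4
  0 + 6 = 6
  1 + 4 = 5
  1 + 6 = 7
  4 + 6 = 10
Collected distinct sums: {-5, -4, -3, -1, 0, 1, 2, 3, 4, 5, 6, 7, 10}
|A +̂ A| = 13
(Reference bound: |A +̂ A| ≥ 2|A| - 3 for |A| ≥ 2, with |A| = 6 giving ≥ 9.)

|A +̂ A| = 13


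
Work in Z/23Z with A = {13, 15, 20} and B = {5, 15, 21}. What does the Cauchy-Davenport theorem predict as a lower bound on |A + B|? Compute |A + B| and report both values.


Cauchy-Davenport: |A + B| ≥ min(p, |A| + |B| - 1) for A, B nonempty in Z/pZ.
|A| = 3, |B| = 3, p = 23.
CD lower bound = min(23, 3 + 3 - 1) = min(23, 5) = 5.
Compute A + B mod 23 directly:
a = 13: 13+5=18, 13+15=5, 13+21=11
a = 15: 15+5=20, 15+15=7, 15+21=13
a = 20: 20+5=2, 20+15=12, 20+21=18
A + B = {2, 5, 7, 11, 12, 13, 18, 20}, so |A + B| = 8.
Verify: 8 ≥ 5? Yes ✓.

CD lower bound = 5, actual |A + B| = 8.


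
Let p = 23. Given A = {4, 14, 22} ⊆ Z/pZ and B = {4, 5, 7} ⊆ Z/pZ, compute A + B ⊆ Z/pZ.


Work in Z/23Z: reduce every sum a + b modulo 23.
Enumerate all 9 pairs:
a = 4: 4+4=8, 4+5=9, 4+7=11
a = 14: 14+4=18, 14+5=19, 14+7=21
a = 22: 22+4=3, 22+5=4, 22+7=6
Distinct residues collected: {3, 4, 6, 8, 9, 11, 18, 19, 21}
|A + B| = 9 (out of 23 total residues).

A + B = {3, 4, 6, 8, 9, 11, 18, 19, 21}


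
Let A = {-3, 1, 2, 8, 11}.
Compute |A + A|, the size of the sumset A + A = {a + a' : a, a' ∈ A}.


A + A = {a + a' : a, a' ∈ A}; |A| = 5.
General bounds: 2|A| - 1 ≤ |A + A| ≤ |A|(|A|+1)/2, i.e. 9 ≤ |A + A| ≤ 15.
Lower bound 2|A|-1 is attained iff A is an arithmetic progression.
Enumerate sums a + a' for a ≤ a' (symmetric, so this suffices):
a = -3: -3+-3=-6, -3+1=-2, -3+2=-1, -3+8=5, -3+11=8
a = 1: 1+1=2, 1+2=3, 1+8=9, 1+11=12
a = 2: 2+2=4, 2+8=10, 2+11=13
a = 8: 8+8=16, 8+11=19
a = 11: 11+11=22
Distinct sums: {-6, -2, -1, 2, 3, 4, 5, 8, 9, 10, 12, 13, 16, 19, 22}
|A + A| = 15

|A + A| = 15


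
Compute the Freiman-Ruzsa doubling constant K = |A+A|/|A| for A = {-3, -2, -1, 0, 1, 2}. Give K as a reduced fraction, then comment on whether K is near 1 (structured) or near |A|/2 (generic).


|A| = 6.
Compute A + A by enumerating all 36 pairs.
A + A = {-6, -5, -4, -3, -2, -1, 0, 1, 2, 3, 4}, so |A + A| = 11.
K = |A + A| / |A| = 11/6 (already in lowest terms) ≈ 1.8333.
Reference: AP of size 6 gives K = 11/6 ≈ 1.8333; a fully generic set of size 6 gives K ≈ 3.5000.

|A| = 6, |A + A| = 11, K = 11/6.


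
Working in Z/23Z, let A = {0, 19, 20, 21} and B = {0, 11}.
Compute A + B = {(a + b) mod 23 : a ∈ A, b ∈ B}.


Work in Z/23Z: reduce every sum a + b modulo 23.
Enumerate all 8 pairs:
a = 0: 0+0=0, 0+11=11
a = 19: 19+0=19, 19+11=7
a = 20: 20+0=20, 20+11=8
a = 21: 21+0=21, 21+11=9
Distinct residues collected: {0, 7, 8, 9, 11, 19, 20, 21}
|A + B| = 8 (out of 23 total residues).

A + B = {0, 7, 8, 9, 11, 19, 20, 21}


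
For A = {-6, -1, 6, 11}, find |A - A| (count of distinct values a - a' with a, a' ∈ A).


A - A = {a - a' : a, a' ∈ A}; |A| = 4.
Bounds: 2|A|-1 ≤ |A - A| ≤ |A|² - |A| + 1, i.e. 7 ≤ |A - A| ≤ 13.
Note: 0 ∈ A - A always (from a - a). The set is symmetric: if d ∈ A - A then -d ∈ A - A.
Enumerate nonzero differences d = a - a' with a > a' (then include -d):
Positive differences: {5, 7, 12, 17}
Full difference set: {0} ∪ (positive diffs) ∪ (negative diffs).
|A - A| = 1 + 2·4 = 9 (matches direct enumeration: 9).

|A - A| = 9


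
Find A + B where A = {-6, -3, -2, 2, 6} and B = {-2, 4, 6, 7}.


A + B = {a + b : a ∈ A, b ∈ B}.
Enumerate all |A|·|B| = 5·4 = 20 pairs (a, b) and collect distinct sums.
a = -6: -6+-2=-8, -6+4=-2, -6+6=0, -6+7=1
a = -3: -3+-2=-5, -3+4=1, -3+6=3, -3+7=4
a = -2: -2+-2=-4, -2+4=2, -2+6=4, -2+7=5
a = 2: 2+-2=0, 2+4=6, 2+6=8, 2+7=9
a = 6: 6+-2=4, 6+4=10, 6+6=12, 6+7=13
Collecting distinct sums: A + B = {-8, -5, -4, -2, 0, 1, 2, 3, 4, 5, 6, 8, 9, 10, 12, 13}
|A + B| = 16

A + B = {-8, -5, -4, -2, 0, 1, 2, 3, 4, 5, 6, 8, 9, 10, 12, 13}


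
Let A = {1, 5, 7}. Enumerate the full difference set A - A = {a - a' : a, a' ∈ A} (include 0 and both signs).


A - A = {a - a' : a, a' ∈ A}.
Compute a - a' for each ordered pair (a, a'):
a = 1: 1-1=0, 1-5=-4, 1-7=-6
a = 5: 5-1=4, 5-5=0, 5-7=-2
a = 7: 7-1=6, 7-5=2, 7-7=0
Collecting distinct values (and noting 0 appears from a-a):
A - A = {-6, -4, -2, 0, 2, 4, 6}
|A - A| = 7

A - A = {-6, -4, -2, 0, 2, 4, 6}


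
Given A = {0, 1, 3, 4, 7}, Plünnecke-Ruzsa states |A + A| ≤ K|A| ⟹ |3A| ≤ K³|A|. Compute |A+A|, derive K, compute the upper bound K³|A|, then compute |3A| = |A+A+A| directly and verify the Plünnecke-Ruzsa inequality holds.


|A| = 5.
Step 1: Compute A + A by enumerating all 25 pairs.
A + A = {0, 1, 2, 3, 4, 5, 6, 7, 8, 10, 11, 14}, so |A + A| = 12.
Step 2: Doubling constant K = |A + A|/|A| = 12/5 = 12/5 ≈ 2.4000.
Step 3: Plünnecke-Ruzsa gives |3A| ≤ K³·|A| = (2.4000)³ · 5 ≈ 69.1200.
Step 4: Compute 3A = A + A + A directly by enumerating all triples (a,b,c) ∈ A³; |3A| = 19.
Step 5: Check 19 ≤ 69.1200? Yes ✓.

K = 12/5, Plünnecke-Ruzsa bound K³|A| ≈ 69.1200, |3A| = 19, inequality holds.


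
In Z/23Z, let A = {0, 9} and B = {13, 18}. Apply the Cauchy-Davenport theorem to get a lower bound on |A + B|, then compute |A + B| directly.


Cauchy-Davenport: |A + B| ≥ min(p, |A| + |B| - 1) for A, B nonempty in Z/pZ.
|A| = 2, |B| = 2, p = 23.
CD lower bound = min(23, 2 + 2 - 1) = min(23, 3) = 3.
Compute A + B mod 23 directly:
a = 0: 0+13=13, 0+18=18
a = 9: 9+13=22, 9+18=4
A + B = {4, 13, 18, 22}, so |A + B| = 4.
Verify: 4 ≥ 3? Yes ✓.

CD lower bound = 3, actual |A + B| = 4.


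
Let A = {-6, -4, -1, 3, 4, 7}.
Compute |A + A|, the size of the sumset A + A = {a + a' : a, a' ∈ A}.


A + A = {a + a' : a, a' ∈ A}; |A| = 6.
General bounds: 2|A| - 1 ≤ |A + A| ≤ |A|(|A|+1)/2, i.e. 11 ≤ |A + A| ≤ 21.
Lower bound 2|A|-1 is attained iff A is an arithmetic progression.
Enumerate sums a + a' for a ≤ a' (symmetric, so this suffices):
a = -6: -6+-6=-12, -6+-4=-10, -6+-1=-7, -6+3=-3, -6+4=-2, -6+7=1
a = -4: -4+-4=-8, -4+-1=-5, -4+3=-1, -4+4=0, -4+7=3
a = -1: -1+-1=-2, -1+3=2, -1+4=3, -1+7=6
a = 3: 3+3=6, 3+4=7, 3+7=10
a = 4: 4+4=8, 4+7=11
a = 7: 7+7=14
Distinct sums: {-12, -10, -8, -7, -5, -3, -2, -1, 0, 1, 2, 3, 6, 7, 8, 10, 11, 14}
|A + A| = 18

|A + A| = 18


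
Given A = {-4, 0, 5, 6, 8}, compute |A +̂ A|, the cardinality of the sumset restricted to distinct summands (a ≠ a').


Restricted sumset: A +̂ A = {a + a' : a ∈ A, a' ∈ A, a ≠ a'}.
Equivalently, take A + A and drop any sum 2a that is achievable ONLY as a + a for a ∈ A (i.e. sums representable only with equal summands).
Enumerate pairs (a, a') with a < a' (symmetric, so each unordered pair gives one sum; this covers all a ≠ a'):
  -4 + 0 = -4
  -4 + 5 = 1
  -4 + 6 = 2
  -4 + 8 = 4
  0 + 5 = 5
  0 + 6 = 6
  0 + 8 = 8
  5 + 6 = 11
  5 + 8 = 13
  6 + 8 = 14
Collected distinct sums: {-4, 1, 2, 4, 5, 6, 8, 11, 13, 14}
|A +̂ A| = 10
(Reference bound: |A +̂ A| ≥ 2|A| - 3 for |A| ≥ 2, with |A| = 5 giving ≥ 7.)

|A +̂ A| = 10


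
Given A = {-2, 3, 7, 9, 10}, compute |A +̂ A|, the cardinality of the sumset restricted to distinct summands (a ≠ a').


Restricted sumset: A +̂ A = {a + a' : a ∈ A, a' ∈ A, a ≠ a'}.
Equivalently, take A + A and drop any sum 2a that is achievable ONLY as a + a for a ∈ A (i.e. sums representable only with equal summands).
Enumerate pairs (a, a') with a < a' (symmetric, so each unordered pair gives one sum; this covers all a ≠ a'):
  -2 + 3 = 1
  -2 + 7 = 5
  -2 + 9 = 7
  -2 + 10 = 8
  3 + 7 = 10
  3 + 9 = 12
  3 + 10 = 13
  7 + 9 = 16
  7 + 10 = 17
  9 + 10 = 19
Collected distinct sums: {1, 5, 7, 8, 10, 12, 13, 16, 17, 19}
|A +̂ A| = 10
(Reference bound: |A +̂ A| ≥ 2|A| - 3 for |A| ≥ 2, with |A| = 5 giving ≥ 7.)

|A +̂ A| = 10


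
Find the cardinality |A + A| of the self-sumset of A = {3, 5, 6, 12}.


A + A = {a + a' : a, a' ∈ A}; |A| = 4.
General bounds: 2|A| - 1 ≤ |A + A| ≤ |A|(|A|+1)/2, i.e. 7 ≤ |A + A| ≤ 10.
Lower bound 2|A|-1 is attained iff A is an arithmetic progression.
Enumerate sums a + a' for a ≤ a' (symmetric, so this suffices):
a = 3: 3+3=6, 3+5=8, 3+6=9, 3+12=15
a = 5: 5+5=10, 5+6=11, 5+12=17
a = 6: 6+6=12, 6+12=18
a = 12: 12+12=24
Distinct sums: {6, 8, 9, 10, 11, 12, 15, 17, 18, 24}
|A + A| = 10

|A + A| = 10


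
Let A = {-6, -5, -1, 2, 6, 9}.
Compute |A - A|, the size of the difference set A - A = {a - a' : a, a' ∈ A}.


A - A = {a - a' : a, a' ∈ A}; |A| = 6.
Bounds: 2|A|-1 ≤ |A - A| ≤ |A|² - |A| + 1, i.e. 11 ≤ |A - A| ≤ 31.
Note: 0 ∈ A - A always (from a - a). The set is symmetric: if d ∈ A - A then -d ∈ A - A.
Enumerate nonzero differences d = a - a' with a > a' (then include -d):
Positive differences: {1, 3, 4, 5, 7, 8, 10, 11, 12, 14, 15}
Full difference set: {0} ∪ (positive diffs) ∪ (negative diffs).
|A - A| = 1 + 2·11 = 23 (matches direct enumeration: 23).

|A - A| = 23


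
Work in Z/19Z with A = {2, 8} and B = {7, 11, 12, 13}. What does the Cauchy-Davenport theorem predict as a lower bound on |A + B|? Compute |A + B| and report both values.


Cauchy-Davenport: |A + B| ≥ min(p, |A| + |B| - 1) for A, B nonempty in Z/pZ.
|A| = 2, |B| = 4, p = 19.
CD lower bound = min(19, 2 + 4 - 1) = min(19, 5) = 5.
Compute A + B mod 19 directly:
a = 2: 2+7=9, 2+11=13, 2+12=14, 2+13=15
a = 8: 8+7=15, 8+11=0, 8+12=1, 8+13=2
A + B = {0, 1, 2, 9, 13, 14, 15}, so |A + B| = 7.
Verify: 7 ≥ 5? Yes ✓.

CD lower bound = 5, actual |A + B| = 7.


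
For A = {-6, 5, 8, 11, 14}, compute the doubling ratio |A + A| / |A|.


|A| = 5.
Compute A + A by enumerating all 25 pairs.
A + A = {-12, -1, 2, 5, 8, 10, 13, 16, 19, 22, 25, 28}, so |A + A| = 12.
K = |A + A| / |A| = 12/5 (already in lowest terms) ≈ 2.4000.
Reference: AP of size 5 gives K = 9/5 ≈ 1.8000; a fully generic set of size 5 gives K ≈ 3.0000.

|A| = 5, |A + A| = 12, K = 12/5.


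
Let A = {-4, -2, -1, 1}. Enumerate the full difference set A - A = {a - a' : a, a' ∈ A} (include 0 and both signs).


A - A = {a - a' : a, a' ∈ A}.
Compute a - a' for each ordered pair (a, a'):
a = -4: -4--4=0, -4--2=-2, -4--1=-3, -4-1=-5
a = -2: -2--4=2, -2--2=0, -2--1=-1, -2-1=-3
a = -1: -1--4=3, -1--2=1, -1--1=0, -1-1=-2
a = 1: 1--4=5, 1--2=3, 1--1=2, 1-1=0
Collecting distinct values (and noting 0 appears from a-a):
A - A = {-5, -3, -2, -1, 0, 1, 2, 3, 5}
|A - A| = 9

A - A = {-5, -3, -2, -1, 0, 1, 2, 3, 5}


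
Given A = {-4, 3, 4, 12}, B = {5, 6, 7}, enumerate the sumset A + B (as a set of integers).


A + B = {a + b : a ∈ A, b ∈ B}.
Enumerate all |A|·|B| = 4·3 = 12 pairs (a, b) and collect distinct sums.
a = -4: -4+5=1, -4+6=2, -4+7=3
a = 3: 3+5=8, 3+6=9, 3+7=10
a = 4: 4+5=9, 4+6=10, 4+7=11
a = 12: 12+5=17, 12+6=18, 12+7=19
Collecting distinct sums: A + B = {1, 2, 3, 8, 9, 10, 11, 17, 18, 19}
|A + B| = 10

A + B = {1, 2, 3, 8, 9, 10, 11, 17, 18, 19}


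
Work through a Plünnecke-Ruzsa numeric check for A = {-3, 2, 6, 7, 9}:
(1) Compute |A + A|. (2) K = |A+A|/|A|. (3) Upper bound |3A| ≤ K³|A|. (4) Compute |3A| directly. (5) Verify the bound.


|A| = 5.
Step 1: Compute A + A by enumerating all 25 pairs.
A + A = {-6, -1, 3, 4, 6, 8, 9, 11, 12, 13, 14, 15, 16, 18}, so |A + A| = 14.
Step 2: Doubling constant K = |A + A|/|A| = 14/5 = 14/5 ≈ 2.8000.
Step 3: Plünnecke-Ruzsa gives |3A| ≤ K³·|A| = (2.8000)³ · 5 ≈ 109.7600.
Step 4: Compute 3A = A + A + A directly by enumerating all triples (a,b,c) ∈ A³; |3A| = 26.
Step 5: Check 26 ≤ 109.7600? Yes ✓.

K = 14/5, Plünnecke-Ruzsa bound K³|A| ≈ 109.7600, |3A| = 26, inequality holds.


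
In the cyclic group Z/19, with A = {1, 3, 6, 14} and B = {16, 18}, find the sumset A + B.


Work in Z/19Z: reduce every sum a + b modulo 19.
Enumerate all 8 pairs:
a = 1: 1+16=17, 1+18=0
a = 3: 3+16=0, 3+18=2
a = 6: 6+16=3, 6+18=5
a = 14: 14+16=11, 14+18=13
Distinct residues collected: {0, 2, 3, 5, 11, 13, 17}
|A + B| = 7 (out of 19 total residues).

A + B = {0, 2, 3, 5, 11, 13, 17}


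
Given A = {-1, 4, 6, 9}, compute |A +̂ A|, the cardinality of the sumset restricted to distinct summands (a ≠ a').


Restricted sumset: A +̂ A = {a + a' : a ∈ A, a' ∈ A, a ≠ a'}.
Equivalently, take A + A and drop any sum 2a that is achievable ONLY as a + a for a ∈ A (i.e. sums representable only with equal summands).
Enumerate pairs (a, a') with a < a' (symmetric, so each unordered pair gives one sum; this covers all a ≠ a'):
  -1 + 4 = 3
  -1 + 6 = 5
  -1 + 9 = 8
  4 + 6 = 10
  4 + 9 = 13
  6 + 9 = 15
Collected distinct sums: {3, 5, 8, 10, 13, 15}
|A +̂ A| = 6
(Reference bound: |A +̂ A| ≥ 2|A| - 3 for |A| ≥ 2, with |A| = 4 giving ≥ 5.)

|A +̂ A| = 6


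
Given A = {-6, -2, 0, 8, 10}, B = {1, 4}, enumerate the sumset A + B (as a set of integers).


A + B = {a + b : a ∈ A, b ∈ B}.
Enumerate all |A|·|B| = 5·2 = 10 pairs (a, b) and collect distinct sums.
a = -6: -6+1=-5, -6+4=-2
a = -2: -2+1=-1, -2+4=2
a = 0: 0+1=1, 0+4=4
a = 8: 8+1=9, 8+4=12
a = 10: 10+1=11, 10+4=14
Collecting distinct sums: A + B = {-5, -2, -1, 1, 2, 4, 9, 11, 12, 14}
|A + B| = 10

A + B = {-5, -2, -1, 1, 2, 4, 9, 11, 12, 14}


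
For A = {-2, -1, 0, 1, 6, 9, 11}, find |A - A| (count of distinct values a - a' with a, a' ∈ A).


A - A = {a - a' : a, a' ∈ A}; |A| = 7.
Bounds: 2|A|-1 ≤ |A - A| ≤ |A|² - |A| + 1, i.e. 13 ≤ |A - A| ≤ 43.
Note: 0 ∈ A - A always (from a - a). The set is symmetric: if d ∈ A - A then -d ∈ A - A.
Enumerate nonzero differences d = a - a' with a > a' (then include -d):
Positive differences: {1, 2, 3, 5, 6, 7, 8, 9, 10, 11, 12, 13}
Full difference set: {0} ∪ (positive diffs) ∪ (negative diffs).
|A - A| = 1 + 2·12 = 25 (matches direct enumeration: 25).

|A - A| = 25


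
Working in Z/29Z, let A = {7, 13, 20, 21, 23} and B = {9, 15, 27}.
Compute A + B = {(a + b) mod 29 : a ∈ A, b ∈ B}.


Work in Z/29Z: reduce every sum a + b modulo 29.
Enumerate all 15 pairs:
a = 7: 7+9=16, 7+15=22, 7+27=5
a = 13: 13+9=22, 13+15=28, 13+27=11
a = 20: 20+9=0, 20+15=6, 20+27=18
a = 21: 21+9=1, 21+15=7, 21+27=19
a = 23: 23+9=3, 23+15=9, 23+27=21
Distinct residues collected: {0, 1, 3, 5, 6, 7, 9, 11, 16, 18, 19, 21, 22, 28}
|A + B| = 14 (out of 29 total residues).

A + B = {0, 1, 3, 5, 6, 7, 9, 11, 16, 18, 19, 21, 22, 28}


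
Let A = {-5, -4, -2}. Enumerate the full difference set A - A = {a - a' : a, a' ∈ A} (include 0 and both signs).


A - A = {a - a' : a, a' ∈ A}.
Compute a - a' for each ordered pair (a, a'):
a = -5: -5--5=0, -5--4=-1, -5--2=-3
a = -4: -4--5=1, -4--4=0, -4--2=-2
a = -2: -2--5=3, -2--4=2, -2--2=0
Collecting distinct values (and noting 0 appears from a-a):
A - A = {-3, -2, -1, 0, 1, 2, 3}
|A - A| = 7

A - A = {-3, -2, -1, 0, 1, 2, 3}


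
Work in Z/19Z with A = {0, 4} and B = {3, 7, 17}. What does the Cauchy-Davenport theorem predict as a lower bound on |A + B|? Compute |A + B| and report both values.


Cauchy-Davenport: |A + B| ≥ min(p, |A| + |B| - 1) for A, B nonempty in Z/pZ.
|A| = 2, |B| = 3, p = 19.
CD lower bound = min(19, 2 + 3 - 1) = min(19, 4) = 4.
Compute A + B mod 19 directly:
a = 0: 0+3=3, 0+7=7, 0+17=17
a = 4: 4+3=7, 4+7=11, 4+17=2
A + B = {2, 3, 7, 11, 17}, so |A + B| = 5.
Verify: 5 ≥ 4? Yes ✓.

CD lower bound = 4, actual |A + B| = 5.


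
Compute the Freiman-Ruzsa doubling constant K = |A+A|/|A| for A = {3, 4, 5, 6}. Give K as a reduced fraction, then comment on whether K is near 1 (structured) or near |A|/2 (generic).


|A| = 4.
Compute A + A by enumerating all 16 pairs.
A + A = {6, 7, 8, 9, 10, 11, 12}, so |A + A| = 7.
K = |A + A| / |A| = 7/4 (already in lowest terms) ≈ 1.7500.
Reference: AP of size 4 gives K = 7/4 ≈ 1.7500; a fully generic set of size 4 gives K ≈ 2.5000.

|A| = 4, |A + A| = 7, K = 7/4.


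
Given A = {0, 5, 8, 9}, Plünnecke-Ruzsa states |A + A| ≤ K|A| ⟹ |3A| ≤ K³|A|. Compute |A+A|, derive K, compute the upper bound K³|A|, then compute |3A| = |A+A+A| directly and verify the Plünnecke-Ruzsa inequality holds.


|A| = 4.
Step 1: Compute A + A by enumerating all 16 pairs.
A + A = {0, 5, 8, 9, 10, 13, 14, 16, 17, 18}, so |A + A| = 10.
Step 2: Doubling constant K = |A + A|/|A| = 10/4 = 10/4 ≈ 2.5000.
Step 3: Plünnecke-Ruzsa gives |3A| ≤ K³·|A| = (2.5000)³ · 4 ≈ 62.5000.
Step 4: Compute 3A = A + A + A directly by enumerating all triples (a,b,c) ∈ A³; |3A| = 19.
Step 5: Check 19 ≤ 62.5000? Yes ✓.

K = 10/4, Plünnecke-Ruzsa bound K³|A| ≈ 62.5000, |3A| = 19, inequality holds.


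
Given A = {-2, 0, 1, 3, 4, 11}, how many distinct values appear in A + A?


A + A = {a + a' : a, a' ∈ A}; |A| = 6.
General bounds: 2|A| - 1 ≤ |A + A| ≤ |A|(|A|+1)/2, i.e. 11 ≤ |A + A| ≤ 21.
Lower bound 2|A|-1 is attained iff A is an arithmetic progression.
Enumerate sums a + a' for a ≤ a' (symmetric, so this suffices):
a = -2: -2+-2=-4, -2+0=-2, -2+1=-1, -2+3=1, -2+4=2, -2+11=9
a = 0: 0+0=0, 0+1=1, 0+3=3, 0+4=4, 0+11=11
a = 1: 1+1=2, 1+3=4, 1+4=5, 1+11=12
a = 3: 3+3=6, 3+4=7, 3+11=14
a = 4: 4+4=8, 4+11=15
a = 11: 11+11=22
Distinct sums: {-4, -2, -1, 0, 1, 2, 3, 4, 5, 6, 7, 8, 9, 11, 12, 14, 15, 22}
|A + A| = 18

|A + A| = 18


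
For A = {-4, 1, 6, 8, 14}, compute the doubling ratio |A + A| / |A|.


|A| = 5.
Compute A + A by enumerating all 25 pairs.
A + A = {-8, -3, 2, 4, 7, 9, 10, 12, 14, 15, 16, 20, 22, 28}, so |A + A| = 14.
K = |A + A| / |A| = 14/5 (already in lowest terms) ≈ 2.8000.
Reference: AP of size 5 gives K = 9/5 ≈ 1.8000; a fully generic set of size 5 gives K ≈ 3.0000.

|A| = 5, |A + A| = 14, K = 14/5.


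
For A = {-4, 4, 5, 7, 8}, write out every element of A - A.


A - A = {a - a' : a, a' ∈ A}.
Compute a - a' for each ordered pair (a, a'):
a = -4: -4--4=0, -4-4=-8, -4-5=-9, -4-7=-11, -4-8=-12
a = 4: 4--4=8, 4-4=0, 4-5=-1, 4-7=-3, 4-8=-4
a = 5: 5--4=9, 5-4=1, 5-5=0, 5-7=-2, 5-8=-3
a = 7: 7--4=11, 7-4=3, 7-5=2, 7-7=0, 7-8=-1
a = 8: 8--4=12, 8-4=4, 8-5=3, 8-7=1, 8-8=0
Collecting distinct values (and noting 0 appears from a-a):
A - A = {-12, -11, -9, -8, -4, -3, -2, -1, 0, 1, 2, 3, 4, 8, 9, 11, 12}
|A - A| = 17

A - A = {-12, -11, -9, -8, -4, -3, -2, -1, 0, 1, 2, 3, 4, 8, 9, 11, 12}


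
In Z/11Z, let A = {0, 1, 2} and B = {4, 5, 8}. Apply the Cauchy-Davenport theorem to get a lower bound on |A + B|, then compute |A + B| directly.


Cauchy-Davenport: |A + B| ≥ min(p, |A| + |B| - 1) for A, B nonempty in Z/pZ.
|A| = 3, |B| = 3, p = 11.
CD lower bound = min(11, 3 + 3 - 1) = min(11, 5) = 5.
Compute A + B mod 11 directly:
a = 0: 0+4=4, 0+5=5, 0+8=8
a = 1: 1+4=5, 1+5=6, 1+8=9
a = 2: 2+4=6, 2+5=7, 2+8=10
A + B = {4, 5, 6, 7, 8, 9, 10}, so |A + B| = 7.
Verify: 7 ≥ 5? Yes ✓.

CD lower bound = 5, actual |A + B| = 7.


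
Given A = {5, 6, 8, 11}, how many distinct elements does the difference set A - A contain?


A - A = {a - a' : a, a' ∈ A}; |A| = 4.
Bounds: 2|A|-1 ≤ |A - A| ≤ |A|² - |A| + 1, i.e. 7 ≤ |A - A| ≤ 13.
Note: 0 ∈ A - A always (from a - a). The set is symmetric: if d ∈ A - A then -d ∈ A - A.
Enumerate nonzero differences d = a - a' with a > a' (then include -d):
Positive differences: {1, 2, 3, 5, 6}
Full difference set: {0} ∪ (positive diffs) ∪ (negative diffs).
|A - A| = 1 + 2·5 = 11 (matches direct enumeration: 11).

|A - A| = 11


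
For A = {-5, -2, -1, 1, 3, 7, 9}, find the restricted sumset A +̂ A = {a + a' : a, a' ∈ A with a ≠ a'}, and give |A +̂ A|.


Restricted sumset: A +̂ A = {a + a' : a ∈ A, a' ∈ A, a ≠ a'}.
Equivalently, take A + A and drop any sum 2a that is achievable ONLY as a + a for a ∈ A (i.e. sums representable only with equal summands).
Enumerate pairs (a, a') with a < a' (symmetric, so each unordered pair gives one sum; this covers all a ≠ a'):
  -5 + -2 = -7
  -5 + -1 = -6
  -5 + 1 = -4
  -5 + 3 = -2
  -5 + 7 = 2
  -5 + 9 = 4
  -2 + -1 = -3
  -2 + 1 = -1
  -2 + 3 = 1
  -2 + 7 = 5
  -2 + 9 = 7
  -1 + 1 = 0
  -1 + 3 = 2
  -1 + 7 = 6
  -1 + 9 = 8
  1 + 3 = 4
  1 + 7 = 8
  1 + 9 = 10
  3 + 7 = 10
  3 + 9 = 12
  7 + 9 = 16
Collected distinct sums: {-7, -6, -4, -3, -2, -1, 0, 1, 2, 4, 5, 6, 7, 8, 10, 12, 16}
|A +̂ A| = 17
(Reference bound: |A +̂ A| ≥ 2|A| - 3 for |A| ≥ 2, with |A| = 7 giving ≥ 11.)

|A +̂ A| = 17


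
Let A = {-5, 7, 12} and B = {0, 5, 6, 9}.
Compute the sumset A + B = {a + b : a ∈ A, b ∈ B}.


A + B = {a + b : a ∈ A, b ∈ B}.
Enumerate all |A|·|B| = 3·4 = 12 pairs (a, b) and collect distinct sums.
a = -5: -5+0=-5, -5+5=0, -5+6=1, -5+9=4
a = 7: 7+0=7, 7+5=12, 7+6=13, 7+9=16
a = 12: 12+0=12, 12+5=17, 12+6=18, 12+9=21
Collecting distinct sums: A + B = {-5, 0, 1, 4, 7, 12, 13, 16, 17, 18, 21}
|A + B| = 11

A + B = {-5, 0, 1, 4, 7, 12, 13, 16, 17, 18, 21}


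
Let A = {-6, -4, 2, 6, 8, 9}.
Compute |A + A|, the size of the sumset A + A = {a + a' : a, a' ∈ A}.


A + A = {a + a' : a, a' ∈ A}; |A| = 6.
General bounds: 2|A| - 1 ≤ |A + A| ≤ |A|(|A|+1)/2, i.e. 11 ≤ |A + A| ≤ 21.
Lower bound 2|A|-1 is attained iff A is an arithmetic progression.
Enumerate sums a + a' for a ≤ a' (symmetric, so this suffices):
a = -6: -6+-6=-12, -6+-4=-10, -6+2=-4, -6+6=0, -6+8=2, -6+9=3
a = -4: -4+-4=-8, -4+2=-2, -4+6=2, -4+8=4, -4+9=5
a = 2: 2+2=4, 2+6=8, 2+8=10, 2+9=11
a = 6: 6+6=12, 6+8=14, 6+9=15
a = 8: 8+8=16, 8+9=17
a = 9: 9+9=18
Distinct sums: {-12, -10, -8, -4, -2, 0, 2, 3, 4, 5, 8, 10, 11, 12, 14, 15, 16, 17, 18}
|A + A| = 19

|A + A| = 19


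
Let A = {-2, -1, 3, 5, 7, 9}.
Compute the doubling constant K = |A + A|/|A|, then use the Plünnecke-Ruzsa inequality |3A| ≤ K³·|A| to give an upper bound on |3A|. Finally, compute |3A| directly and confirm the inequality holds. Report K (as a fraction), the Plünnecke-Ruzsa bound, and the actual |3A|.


|A| = 6.
Step 1: Compute A + A by enumerating all 36 pairs.
A + A = {-4, -3, -2, 1, 2, 3, 4, 5, 6, 7, 8, 10, 12, 14, 16, 18}, so |A + A| = 16.
Step 2: Doubling constant K = |A + A|/|A| = 16/6 = 16/6 ≈ 2.6667.
Step 3: Plünnecke-Ruzsa gives |3A| ≤ K³·|A| = (2.6667)³ · 6 ≈ 113.7778.
Step 4: Compute 3A = A + A + A directly by enumerating all triples (a,b,c) ∈ A³; |3A| = 28.
Step 5: Check 28 ≤ 113.7778? Yes ✓.

K = 16/6, Plünnecke-Ruzsa bound K³|A| ≈ 113.7778, |3A| = 28, inequality holds.


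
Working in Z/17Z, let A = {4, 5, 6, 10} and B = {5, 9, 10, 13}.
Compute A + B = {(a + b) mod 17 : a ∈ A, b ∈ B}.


Work in Z/17Z: reduce every sum a + b modulo 17.
Enumerate all 16 pairs:
a = 4: 4+5=9, 4+9=13, 4+10=14, 4+13=0
a = 5: 5+5=10, 5+9=14, 5+10=15, 5+13=1
a = 6: 6+5=11, 6+9=15, 6+10=16, 6+13=2
a = 10: 10+5=15, 10+9=2, 10+10=3, 10+13=6
Distinct residues collected: {0, 1, 2, 3, 6, 9, 10, 11, 13, 14, 15, 16}
|A + B| = 12 (out of 17 total residues).

A + B = {0, 1, 2, 3, 6, 9, 10, 11, 13, 14, 15, 16}


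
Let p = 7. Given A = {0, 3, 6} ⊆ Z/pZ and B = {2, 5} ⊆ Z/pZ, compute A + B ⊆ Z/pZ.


Work in Z/7Z: reduce every sum a + b modulo 7.
Enumerate all 6 pairs:
a = 0: 0+2=2, 0+5=5
a = 3: 3+2=5, 3+5=1
a = 6: 6+2=1, 6+5=4
Distinct residues collected: {1, 2, 4, 5}
|A + B| = 4 (out of 7 total residues).

A + B = {1, 2, 4, 5}


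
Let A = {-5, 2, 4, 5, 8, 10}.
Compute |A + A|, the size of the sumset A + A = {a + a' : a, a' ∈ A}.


A + A = {a + a' : a, a' ∈ A}; |A| = 6.
General bounds: 2|A| - 1 ≤ |A + A| ≤ |A|(|A|+1)/2, i.e. 11 ≤ |A + A| ≤ 21.
Lower bound 2|A|-1 is attained iff A is an arithmetic progression.
Enumerate sums a + a' for a ≤ a' (symmetric, so this suffices):
a = -5: -5+-5=-10, -5+2=-3, -5+4=-1, -5+5=0, -5+8=3, -5+10=5
a = 2: 2+2=4, 2+4=6, 2+5=7, 2+8=10, 2+10=12
a = 4: 4+4=8, 4+5=9, 4+8=12, 4+10=14
a = 5: 5+5=10, 5+8=13, 5+10=15
a = 8: 8+8=16, 8+10=18
a = 10: 10+10=20
Distinct sums: {-10, -3, -1, 0, 3, 4, 5, 6, 7, 8, 9, 10, 12, 13, 14, 15, 16, 18, 20}
|A + A| = 19

|A + A| = 19


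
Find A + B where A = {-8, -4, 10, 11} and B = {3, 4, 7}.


A + B = {a + b : a ∈ A, b ∈ B}.
Enumerate all |A|·|B| = 4·3 = 12 pairs (a, b) and collect distinct sums.
a = -8: -8+3=-5, -8+4=-4, -8+7=-1
a = -4: -4+3=-1, -4+4=0, -4+7=3
a = 10: 10+3=13, 10+4=14, 10+7=17
a = 11: 11+3=14, 11+4=15, 11+7=18
Collecting distinct sums: A + B = {-5, -4, -1, 0, 3, 13, 14, 15, 17, 18}
|A + B| = 10

A + B = {-5, -4, -1, 0, 3, 13, 14, 15, 17, 18}


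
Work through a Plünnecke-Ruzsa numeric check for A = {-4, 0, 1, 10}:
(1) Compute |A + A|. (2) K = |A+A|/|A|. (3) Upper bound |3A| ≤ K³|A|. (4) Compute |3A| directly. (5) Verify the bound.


|A| = 4.
Step 1: Compute A + A by enumerating all 16 pairs.
A + A = {-8, -4, -3, 0, 1, 2, 6, 10, 11, 20}, so |A + A| = 10.
Step 2: Doubling constant K = |A + A|/|A| = 10/4 = 10/4 ≈ 2.5000.
Step 3: Plünnecke-Ruzsa gives |3A| ≤ K³·|A| = (2.5000)³ · 4 ≈ 62.5000.
Step 4: Compute 3A = A + A + A directly by enumerating all triples (a,b,c) ∈ A³; |3A| = 19.
Step 5: Check 19 ≤ 62.5000? Yes ✓.

K = 10/4, Plünnecke-Ruzsa bound K³|A| ≈ 62.5000, |3A| = 19, inequality holds.


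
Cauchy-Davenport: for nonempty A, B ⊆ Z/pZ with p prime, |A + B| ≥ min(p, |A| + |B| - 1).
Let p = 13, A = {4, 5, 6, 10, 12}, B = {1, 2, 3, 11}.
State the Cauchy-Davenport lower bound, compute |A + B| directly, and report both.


Cauchy-Davenport: |A + B| ≥ min(p, |A| + |B| - 1) for A, B nonempty in Z/pZ.
|A| = 5, |B| = 4, p = 13.
CD lower bound = min(13, 5 + 4 - 1) = min(13, 8) = 8.
Compute A + B mod 13 directly:
a = 4: 4+1=5, 4+2=6, 4+3=7, 4+11=2
a = 5: 5+1=6, 5+2=7, 5+3=8, 5+11=3
a = 6: 6+1=7, 6+2=8, 6+3=9, 6+11=4
a = 10: 10+1=11, 10+2=12, 10+3=0, 10+11=8
a = 12: 12+1=0, 12+2=1, 12+3=2, 12+11=10
A + B = {0, 1, 2, 3, 4, 5, 6, 7, 8, 9, 10, 11, 12}, so |A + B| = 13.
Verify: 13 ≥ 8? Yes ✓.

CD lower bound = 8, actual |A + B| = 13.


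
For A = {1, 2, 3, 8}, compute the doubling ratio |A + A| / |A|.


|A| = 4.
Compute A + A by enumerating all 16 pairs.
A + A = {2, 3, 4, 5, 6, 9, 10, 11, 16}, so |A + A| = 9.
K = |A + A| / |A| = 9/4 (already in lowest terms) ≈ 2.2500.
Reference: AP of size 4 gives K = 7/4 ≈ 1.7500; a fully generic set of size 4 gives K ≈ 2.5000.

|A| = 4, |A + A| = 9, K = 9/4.


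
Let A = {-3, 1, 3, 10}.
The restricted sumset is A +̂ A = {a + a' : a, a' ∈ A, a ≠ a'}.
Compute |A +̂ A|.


Restricted sumset: A +̂ A = {a + a' : a ∈ A, a' ∈ A, a ≠ a'}.
Equivalently, take A + A and drop any sum 2a that is achievable ONLY as a + a for a ∈ A (i.e. sums representable only with equal summands).
Enumerate pairs (a, a') with a < a' (symmetric, so each unordered pair gives one sum; this covers all a ≠ a'):
  -3 + 1 = -2
  -3 + 3 = 0
  -3 + 10 = 7
  1 + 3 = 4
  1 + 10 = 11
  3 + 10 = 13
Collected distinct sums: {-2, 0, 4, 7, 11, 13}
|A +̂ A| = 6
(Reference bound: |A +̂ A| ≥ 2|A| - 3 for |A| ≥ 2, with |A| = 4 giving ≥ 5.)

|A +̂ A| = 6


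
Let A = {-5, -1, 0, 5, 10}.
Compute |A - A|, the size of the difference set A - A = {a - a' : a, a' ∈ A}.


A - A = {a - a' : a, a' ∈ A}; |A| = 5.
Bounds: 2|A|-1 ≤ |A - A| ≤ |A|² - |A| + 1, i.e. 9 ≤ |A - A| ≤ 21.
Note: 0 ∈ A - A always (from a - a). The set is symmetric: if d ∈ A - A then -d ∈ A - A.
Enumerate nonzero differences d = a - a' with a > a' (then include -d):
Positive differences: {1, 4, 5, 6, 10, 11, 15}
Full difference set: {0} ∪ (positive diffs) ∪ (negative diffs).
|A - A| = 1 + 2·7 = 15 (matches direct enumeration: 15).

|A - A| = 15


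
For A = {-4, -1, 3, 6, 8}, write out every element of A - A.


A - A = {a - a' : a, a' ∈ A}.
Compute a - a' for each ordered pair (a, a'):
a = -4: -4--4=0, -4--1=-3, -4-3=-7, -4-6=-10, -4-8=-12
a = -1: -1--4=3, -1--1=0, -1-3=-4, -1-6=-7, -1-8=-9
a = 3: 3--4=7, 3--1=4, 3-3=0, 3-6=-3, 3-8=-5
a = 6: 6--4=10, 6--1=7, 6-3=3, 6-6=0, 6-8=-2
a = 8: 8--4=12, 8--1=9, 8-3=5, 8-6=2, 8-8=0
Collecting distinct values (and noting 0 appears from a-a):
A - A = {-12, -10, -9, -7, -5, -4, -3, -2, 0, 2, 3, 4, 5, 7, 9, 10, 12}
|A - A| = 17

A - A = {-12, -10, -9, -7, -5, -4, -3, -2, 0, 2, 3, 4, 5, 7, 9, 10, 12}


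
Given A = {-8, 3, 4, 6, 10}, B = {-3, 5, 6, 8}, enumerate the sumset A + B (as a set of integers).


A + B = {a + b : a ∈ A, b ∈ B}.
Enumerate all |A|·|B| = 5·4 = 20 pairs (a, b) and collect distinct sums.
a = -8: -8+-3=-11, -8+5=-3, -8+6=-2, -8+8=0
a = 3: 3+-3=0, 3+5=8, 3+6=9, 3+8=11
a = 4: 4+-3=1, 4+5=9, 4+6=10, 4+8=12
a = 6: 6+-3=3, 6+5=11, 6+6=12, 6+8=14
a = 10: 10+-3=7, 10+5=15, 10+6=16, 10+8=18
Collecting distinct sums: A + B = {-11, -3, -2, 0, 1, 3, 7, 8, 9, 10, 11, 12, 14, 15, 16, 18}
|A + B| = 16

A + B = {-11, -3, -2, 0, 1, 3, 7, 8, 9, 10, 11, 12, 14, 15, 16, 18}


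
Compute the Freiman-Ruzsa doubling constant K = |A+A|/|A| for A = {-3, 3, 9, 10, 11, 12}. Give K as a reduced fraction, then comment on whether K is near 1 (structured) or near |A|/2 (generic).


|A| = 6.
Compute A + A by enumerating all 36 pairs.
A + A = {-6, 0, 6, 7, 8, 9, 12, 13, 14, 15, 18, 19, 20, 21, 22, 23, 24}, so |A + A| = 17.
K = |A + A| / |A| = 17/6 (already in lowest terms) ≈ 2.8333.
Reference: AP of size 6 gives K = 11/6 ≈ 1.8333; a fully generic set of size 6 gives K ≈ 3.5000.

|A| = 6, |A + A| = 17, K = 17/6.


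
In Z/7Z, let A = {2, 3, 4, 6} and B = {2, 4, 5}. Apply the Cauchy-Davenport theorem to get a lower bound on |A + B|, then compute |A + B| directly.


Cauchy-Davenport: |A + B| ≥ min(p, |A| + |B| - 1) for A, B nonempty in Z/pZ.
|A| = 4, |B| = 3, p = 7.
CD lower bound = min(7, 4 + 3 - 1) = min(7, 6) = 6.
Compute A + B mod 7 directly:
a = 2: 2+2=4, 2+4=6, 2+5=0
a = 3: 3+2=5, 3+4=0, 3+5=1
a = 4: 4+2=6, 4+4=1, 4+5=2
a = 6: 6+2=1, 6+4=3, 6+5=4
A + B = {0, 1, 2, 3, 4, 5, 6}, so |A + B| = 7.
Verify: 7 ≥ 6? Yes ✓.

CD lower bound = 6, actual |A + B| = 7.


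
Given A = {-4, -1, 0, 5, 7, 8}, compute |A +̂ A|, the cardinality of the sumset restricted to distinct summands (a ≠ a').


Restricted sumset: A +̂ A = {a + a' : a ∈ A, a' ∈ A, a ≠ a'}.
Equivalently, take A + A and drop any sum 2a that is achievable ONLY as a + a for a ∈ A (i.e. sums representable only with equal summands).
Enumerate pairs (a, a') with a < a' (symmetric, so each unordered pair gives one sum; this covers all a ≠ a'):
  -4 + -1 = -5
  -4 + 0 = -4
  -4 + 5 = 1
  -4 + 7 = 3
  -4 + 8 = 4
  -1 + 0 = -1
  -1 + 5 = 4
  -1 + 7 = 6
  -1 + 8 = 7
  0 + 5 = 5
  0 + 7 = 7
  0 + 8 = 8
  5 + 7 = 12
  5 + 8 = 13
  7 + 8 = 15
Collected distinct sums: {-5, -4, -1, 1, 3, 4, 5, 6, 7, 8, 12, 13, 15}
|A +̂ A| = 13
(Reference bound: |A +̂ A| ≥ 2|A| - 3 for |A| ≥ 2, with |A| = 6 giving ≥ 9.)

|A +̂ A| = 13


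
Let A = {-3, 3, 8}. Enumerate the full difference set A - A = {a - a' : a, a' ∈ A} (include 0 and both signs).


A - A = {a - a' : a, a' ∈ A}.
Compute a - a' for each ordered pair (a, a'):
a = -3: -3--3=0, -3-3=-6, -3-8=-11
a = 3: 3--3=6, 3-3=0, 3-8=-5
a = 8: 8--3=11, 8-3=5, 8-8=0
Collecting distinct values (and noting 0 appears from a-a):
A - A = {-11, -6, -5, 0, 5, 6, 11}
|A - A| = 7

A - A = {-11, -6, -5, 0, 5, 6, 11}


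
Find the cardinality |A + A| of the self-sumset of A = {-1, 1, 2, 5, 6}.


A + A = {a + a' : a, a' ∈ A}; |A| = 5.
General bounds: 2|A| - 1 ≤ |A + A| ≤ |A|(|A|+1)/2, i.e. 9 ≤ |A + A| ≤ 15.
Lower bound 2|A|-1 is attained iff A is an arithmetic progression.
Enumerate sums a + a' for a ≤ a' (symmetric, so this suffices):
a = -1: -1+-1=-2, -1+1=0, -1+2=1, -1+5=4, -1+6=5
a = 1: 1+1=2, 1+2=3, 1+5=6, 1+6=7
a = 2: 2+2=4, 2+5=7, 2+6=8
a = 5: 5+5=10, 5+6=11
a = 6: 6+6=12
Distinct sums: {-2, 0, 1, 2, 3, 4, 5, 6, 7, 8, 10, 11, 12}
|A + A| = 13

|A + A| = 13


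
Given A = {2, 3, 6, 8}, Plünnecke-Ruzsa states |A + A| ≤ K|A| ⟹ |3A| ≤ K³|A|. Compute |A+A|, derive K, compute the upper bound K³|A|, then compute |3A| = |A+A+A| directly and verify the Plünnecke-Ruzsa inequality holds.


|A| = 4.
Step 1: Compute A + A by enumerating all 16 pairs.
A + A = {4, 5, 6, 8, 9, 10, 11, 12, 14, 16}, so |A + A| = 10.
Step 2: Doubling constant K = |A + A|/|A| = 10/4 = 10/4 ≈ 2.5000.
Step 3: Plünnecke-Ruzsa gives |3A| ≤ K³·|A| = (2.5000)³ · 4 ≈ 62.5000.
Step 4: Compute 3A = A + A + A directly by enumerating all triples (a,b,c) ∈ A³; |3A| = 17.
Step 5: Check 17 ≤ 62.5000? Yes ✓.

K = 10/4, Plünnecke-Ruzsa bound K³|A| ≈ 62.5000, |3A| = 17, inequality holds.


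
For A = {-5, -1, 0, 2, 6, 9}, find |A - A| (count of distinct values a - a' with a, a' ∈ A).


A - A = {a - a' : a, a' ∈ A}; |A| = 6.
Bounds: 2|A|-1 ≤ |A - A| ≤ |A|² - |A| + 1, i.e. 11 ≤ |A - A| ≤ 31.
Note: 0 ∈ A - A always (from a - a). The set is symmetric: if d ∈ A - A then -d ∈ A - A.
Enumerate nonzero differences d = a - a' with a > a' (then include -d):
Positive differences: {1, 2, 3, 4, 5, 6, 7, 9, 10, 11, 14}
Full difference set: {0} ∪ (positive diffs) ∪ (negative diffs).
|A - A| = 1 + 2·11 = 23 (matches direct enumeration: 23).

|A - A| = 23


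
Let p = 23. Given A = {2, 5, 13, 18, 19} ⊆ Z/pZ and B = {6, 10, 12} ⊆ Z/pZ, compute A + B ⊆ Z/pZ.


Work in Z/23Z: reduce every sum a + b modulo 23.
Enumerate all 15 pairs:
a = 2: 2+6=8, 2+10=12, 2+12=14
a = 5: 5+6=11, 5+10=15, 5+12=17
a = 13: 13+6=19, 13+10=0, 13+12=2
a = 18: 18+6=1, 18+10=5, 18+12=7
a = 19: 19+6=2, 19+10=6, 19+12=8
Distinct residues collected: {0, 1, 2, 5, 6, 7, 8, 11, 12, 14, 15, 17, 19}
|A + B| = 13 (out of 23 total residues).

A + B = {0, 1, 2, 5, 6, 7, 8, 11, 12, 14, 15, 17, 19}


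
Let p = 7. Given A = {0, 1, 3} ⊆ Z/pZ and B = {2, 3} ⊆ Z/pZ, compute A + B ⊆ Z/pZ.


Work in Z/7Z: reduce every sum a + b modulo 7.
Enumerate all 6 pairs:
a = 0: 0+2=2, 0+3=3
a = 1: 1+2=3, 1+3=4
a = 3: 3+2=5, 3+3=6
Distinct residues collected: {2, 3, 4, 5, 6}
|A + B| = 5 (out of 7 total residues).

A + B = {2, 3, 4, 5, 6}


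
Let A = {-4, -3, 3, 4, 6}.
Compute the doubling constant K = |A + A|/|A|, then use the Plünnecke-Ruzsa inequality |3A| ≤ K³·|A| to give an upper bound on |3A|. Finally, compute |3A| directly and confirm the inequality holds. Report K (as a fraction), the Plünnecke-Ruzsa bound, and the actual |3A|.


|A| = 5.
Step 1: Compute A + A by enumerating all 25 pairs.
A + A = {-8, -7, -6, -1, 0, 1, 2, 3, 6, 7, 8, 9, 10, 12}, so |A + A| = 14.
Step 2: Doubling constant K = |A + A|/|A| = 14/5 = 14/5 ≈ 2.8000.
Step 3: Plünnecke-Ruzsa gives |3A| ≤ K³·|A| = (2.8000)³ · 5 ≈ 109.7600.
Step 4: Compute 3A = A + A + A directly by enumerating all triples (a,b,c) ∈ A³; |3A| = 26.
Step 5: Check 26 ≤ 109.7600? Yes ✓.

K = 14/5, Plünnecke-Ruzsa bound K³|A| ≈ 109.7600, |3A| = 26, inequality holds.


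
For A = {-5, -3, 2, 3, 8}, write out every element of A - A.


A - A = {a - a' : a, a' ∈ A}.
Compute a - a' for each ordered pair (a, a'):
a = -5: -5--5=0, -5--3=-2, -5-2=-7, -5-3=-8, -5-8=-13
a = -3: -3--5=2, -3--3=0, -3-2=-5, -3-3=-6, -3-8=-11
a = 2: 2--5=7, 2--3=5, 2-2=0, 2-3=-1, 2-8=-6
a = 3: 3--5=8, 3--3=6, 3-2=1, 3-3=0, 3-8=-5
a = 8: 8--5=13, 8--3=11, 8-2=6, 8-3=5, 8-8=0
Collecting distinct values (and noting 0 appears from a-a):
A - A = {-13, -11, -8, -7, -6, -5, -2, -1, 0, 1, 2, 5, 6, 7, 8, 11, 13}
|A - A| = 17

A - A = {-13, -11, -8, -7, -6, -5, -2, -1, 0, 1, 2, 5, 6, 7, 8, 11, 13}


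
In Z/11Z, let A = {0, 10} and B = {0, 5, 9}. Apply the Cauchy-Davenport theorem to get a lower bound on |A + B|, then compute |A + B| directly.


Cauchy-Davenport: |A + B| ≥ min(p, |A| + |B| - 1) for A, B nonempty in Z/pZ.
|A| = 2, |B| = 3, p = 11.
CD lower bound = min(11, 2 + 3 - 1) = min(11, 4) = 4.
Compute A + B mod 11 directly:
a = 0: 0+0=0, 0+5=5, 0+9=9
a = 10: 10+0=10, 10+5=4, 10+9=8
A + B = {0, 4, 5, 8, 9, 10}, so |A + B| = 6.
Verify: 6 ≥ 4? Yes ✓.

CD lower bound = 4, actual |A + B| = 6.


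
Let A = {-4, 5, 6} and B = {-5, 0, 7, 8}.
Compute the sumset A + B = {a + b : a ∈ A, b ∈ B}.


A + B = {a + b : a ∈ A, b ∈ B}.
Enumerate all |A|·|B| = 3·4 = 12 pairs (a, b) and collect distinct sums.
a = -4: -4+-5=-9, -4+0=-4, -4+7=3, -4+8=4
a = 5: 5+-5=0, 5+0=5, 5+7=12, 5+8=13
a = 6: 6+-5=1, 6+0=6, 6+7=13, 6+8=14
Collecting distinct sums: A + B = {-9, -4, 0, 1, 3, 4, 5, 6, 12, 13, 14}
|A + B| = 11

A + B = {-9, -4, 0, 1, 3, 4, 5, 6, 12, 13, 14}
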